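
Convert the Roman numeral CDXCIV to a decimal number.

CDXCIV: CD=400, XC=90, IV=4
400 + 90 + 4 = 494

494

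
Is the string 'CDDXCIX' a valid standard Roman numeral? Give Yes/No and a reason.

'CDDXCIX': D should not appear more than once

No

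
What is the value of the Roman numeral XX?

XX: X=10, X=10
10 + 10 = 20

20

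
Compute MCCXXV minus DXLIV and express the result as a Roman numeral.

MCCXXV = 1225
DXLIV = 544
1225 - 544 = 681

DCLXXXI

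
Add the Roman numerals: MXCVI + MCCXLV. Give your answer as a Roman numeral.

MXCVI = 1096
MCCXLV = 1245
1096 + 1245 = 2341

MMCCCXLI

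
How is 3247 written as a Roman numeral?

Convert 3247 to Roman numerals:
  3247 contains 3×1000 (MMM)
  247 contains 2×100 (CC)
  47 contains 1×40 (XL)
  7 contains 1×5 (V)
  2 contains 2×1 (II)

MMMCCXLVII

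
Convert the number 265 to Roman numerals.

Convert 265 to Roman numerals:
  265 contains 2×100 (CC)
  65 contains 1×50 (L)
  15 contains 1×10 (X)
  5 contains 1×5 (V)

CCLXV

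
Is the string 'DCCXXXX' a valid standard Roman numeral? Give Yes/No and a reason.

'DCCXXXX': More than 3 consecutive X's

No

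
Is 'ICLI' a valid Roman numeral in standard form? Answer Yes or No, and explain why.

'ICLI': Invalid subtractive combination: IC

No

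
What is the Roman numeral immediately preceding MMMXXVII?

MMMXXVII = 3027, so the previous integer is 3027 - 1 = 3026

MMMXXVI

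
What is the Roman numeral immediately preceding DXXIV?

DXXIV = 524, so the previous integer is 524 - 1 = 523

DXXIII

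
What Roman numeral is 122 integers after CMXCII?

CMXCII = 992
992 + 122 = 1114

MCXIV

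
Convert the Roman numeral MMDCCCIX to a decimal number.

MMDCCCIX: M=1000, M=1000, D=500, C=100, C=100, C=100, IX=9
1000 + 1000 + 500 + 100 + 100 + 100 + 9 = 2809

2809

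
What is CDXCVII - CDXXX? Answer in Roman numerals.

CDXCVII = 497
CDXXX = 430
497 - 430 = 67

LXVII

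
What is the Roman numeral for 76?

Convert 76 to Roman numerals:
  76 contains 1×50 (L)
  26 contains 2×10 (XX)
  6 contains 1×5 (V)
  1 contains 1×1 (I)

LXXVI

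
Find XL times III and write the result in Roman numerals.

XL = 40
III = 3
40 × 3 = 120

CXX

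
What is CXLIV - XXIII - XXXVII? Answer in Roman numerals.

CXLIV = 144, XXIII = 23, XXXVII = 37
144 - 23 = 121
121 - 37 = 84

LXXXIV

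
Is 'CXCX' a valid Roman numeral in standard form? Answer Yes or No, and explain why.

'CXCX': X cannot come right after the subtractive pair XC: once X is subtracted in XC, the next symbol must be smaller than X

No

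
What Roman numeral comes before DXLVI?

DXLVI = 546, so the previous integer is 546 - 1 = 545

DXLV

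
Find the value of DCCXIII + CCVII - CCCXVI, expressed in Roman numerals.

DCCXIII = 713, CCVII = 207, CCCXVI = 316
713 + 207 = 920
920 - 316 = 604

DCIV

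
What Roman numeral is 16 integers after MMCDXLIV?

MMCDXLIV = 2444
2444 + 16 = 2460

MMCDLX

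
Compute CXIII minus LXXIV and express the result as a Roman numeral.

CXIII = 113
LXXIV = 74
113 - 74 = 39

XXXIX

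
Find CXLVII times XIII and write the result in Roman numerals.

CXLVII = 147
XIII = 13
147 × 13 = 1911

MCMXI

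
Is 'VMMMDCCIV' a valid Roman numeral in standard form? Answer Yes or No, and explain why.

'VMMMDCCIV': V should not appear more than once

No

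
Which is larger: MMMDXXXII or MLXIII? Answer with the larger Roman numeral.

MMMDXXXII = 3532
MLXIII = 1063
3532 is larger

MMMDXXXII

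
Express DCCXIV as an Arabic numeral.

DCCXIV: D=500, C=100, C=100, X=10, IV=4
500 + 100 + 100 + 10 + 4 = 714

714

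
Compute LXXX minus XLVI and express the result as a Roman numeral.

LXXX = 80
XLVI = 46
80 - 46 = 34

XXXIV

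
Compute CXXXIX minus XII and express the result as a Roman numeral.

CXXXIX = 139
XII = 12
139 - 12 = 127

CXXVII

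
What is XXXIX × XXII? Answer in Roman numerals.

XXXIX = 39
XXII = 22
39 × 22 = 858

DCCCLVIII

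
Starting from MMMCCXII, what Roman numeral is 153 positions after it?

MMMCCXII = 3212
3212 + 153 = 3365

MMMCCCLXV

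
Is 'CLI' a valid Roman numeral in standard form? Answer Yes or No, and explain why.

'CLI': Check the rules: uses only the symbols I, V, X, L, C, D, M; no symbol is repeated more than three times in a row; V, L and D each appear at most once; no smaller symbol precedes a larger one (values never increase from left to right). Value: C (100) + L (50) + I (1) = 151. So it is a valid standard Roman numeral.

Yes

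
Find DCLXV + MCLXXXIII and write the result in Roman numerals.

DCLXV = 665
MCLXXXIII = 1183
665 + 1183 = 1848

MDCCCXLVIII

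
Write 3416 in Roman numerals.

Convert 3416 to Roman numerals:
  3416 contains 3×1000 (MMM)
  416 contains 1×400 (CD)
  16 contains 1×10 (X)
  6 contains 1×5 (V)
  1 contains 1×1 (I)

MMMCDXVI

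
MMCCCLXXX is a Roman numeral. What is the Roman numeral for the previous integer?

MMCCCLXXX = 2380; previous is 2379

MMCCCLXXIX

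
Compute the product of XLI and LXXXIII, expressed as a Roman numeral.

XLI = 41
LXXXIII = 83
41 × 83 = 3403

MMMCDIII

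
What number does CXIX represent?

CXIX: C=100, X=10, IX=9
100 + 10 + 9 = 119

119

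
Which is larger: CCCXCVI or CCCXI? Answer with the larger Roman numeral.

CCCXCVI = 396
CCCXI = 311
396 is larger

CCCXCVI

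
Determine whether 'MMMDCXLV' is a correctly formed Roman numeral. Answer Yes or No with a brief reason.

'MMMDCXLV': Check the rules: uses only the symbols I, V, X, L, C, D, M; no symbol is repeated more than three times in a row; V, L and D each appear at most once; the only place a smaller symbol precedes a larger one is the allowed subtractive pair XL, the symbol right after such a pair (if any) is smaller than the pair's first symbol, and otherwise the values never increase from left to right. Value: M (1000) + M (1000) + M (1000) + D (500) + C (100) + XL (40) + V (5) = 3645. So it is a valid standard Roman numeral.

Yes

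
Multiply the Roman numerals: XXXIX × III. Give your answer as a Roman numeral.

XXXIX = 39
III = 3
39 × 3 = 117

CXVII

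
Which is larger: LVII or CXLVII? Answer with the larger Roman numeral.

LVII = 57
CXLVII = 147
147 is larger

CXLVII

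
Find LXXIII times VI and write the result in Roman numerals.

LXXIII = 73
VI = 6
73 × 6 = 438

CDXXXVIII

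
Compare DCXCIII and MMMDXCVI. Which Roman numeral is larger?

DCXCIII = 693
MMMDXCVI = 3596
3596 is larger

MMMDXCVI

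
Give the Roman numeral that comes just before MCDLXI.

MCDLXI = 1461; previous is 1460

MCDLX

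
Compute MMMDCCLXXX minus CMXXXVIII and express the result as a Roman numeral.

MMMDCCLXXX = 3780
CMXXXVIII = 938
3780 - 938 = 2842

MMDCCCXLII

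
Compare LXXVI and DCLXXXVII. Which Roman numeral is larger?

LXXVI = 76
DCLXXXVII = 687
687 is larger

DCLXXXVII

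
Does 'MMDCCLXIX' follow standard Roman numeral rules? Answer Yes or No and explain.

'MMDCCLXIX': Check the rules: uses only the symbols I, V, X, L, C, D, M; no symbol is repeated more than three times in a row; V, L and D each appear at most once; the only place a smaller symbol precedes a larger one is the allowed subtractive pair IX, the symbol right after such a pair (if any) is smaller than the pair's first symbol, and otherwise the values never increase from left to right. Value: M (1000) + M (1000) + D (500) + C (100) + C (100) + L (50) + X (10) + IX (9) = 2769. So it is a valid standard Roman numeral.

Yes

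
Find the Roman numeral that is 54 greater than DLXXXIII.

DLXXXIII = 583
583 + 54 = 637

DCXXXVII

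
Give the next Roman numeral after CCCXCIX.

CCCXCIX = 399; next is 400

CD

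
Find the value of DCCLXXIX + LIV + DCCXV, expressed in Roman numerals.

DCCLXXIX = 779, LIV = 54, DCCXV = 715
779 + 54 = 833
833 + 715 = 1548

MDXLVIII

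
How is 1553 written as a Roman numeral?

Convert 1553 to Roman numerals:
  1553 contains 1×1000 (M)
  553 contains 1×500 (D)
  53 contains 1×50 (L)
  3 contains 3×1 (III)

MDLIII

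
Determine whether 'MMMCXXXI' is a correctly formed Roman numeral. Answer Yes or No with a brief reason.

'MMMCXXXI': Check the rules: uses only the symbols I, V, X, L, C, D, M; no symbol is repeated more than three times in a row; V, L and D each appear at most once; no smaller symbol precedes a larger one (values never increase from left to right). Value: M (1000) + M (1000) + M (1000) + C (100) + X (10) + X (10) + X (10) + I (1) = 3131. So it is a valid standard Roman numeral.

Yes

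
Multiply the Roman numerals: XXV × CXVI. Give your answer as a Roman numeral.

XXV = 25
CXVI = 116
25 × 116 = 2900

MMCM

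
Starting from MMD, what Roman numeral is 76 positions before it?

MMD = 2500
2500 - 76 = 2424

MMCDXXIV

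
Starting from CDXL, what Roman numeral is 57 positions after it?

CDXL = 440
440 + 57 = 497

CDXCVII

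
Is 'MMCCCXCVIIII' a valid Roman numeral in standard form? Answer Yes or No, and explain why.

'MMCCCXCVIIII': More than 3 consecutive I's

No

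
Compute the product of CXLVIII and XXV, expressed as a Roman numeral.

CXLVIII = 148
XXV = 25
148 × 25 = 3700

MMMDCC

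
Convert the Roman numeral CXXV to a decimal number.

CXXV: C=100, X=10, X=10, V=5
100 + 10 + 10 + 5 = 125

125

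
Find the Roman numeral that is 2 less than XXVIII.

XXVIII = 28
28 - 2 = 26

XXVI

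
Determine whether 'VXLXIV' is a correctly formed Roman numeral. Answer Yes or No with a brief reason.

'VXLXIV': V should not appear more than once

No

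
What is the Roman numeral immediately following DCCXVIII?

DCCXVIII = 718; next is 719

DCCXIX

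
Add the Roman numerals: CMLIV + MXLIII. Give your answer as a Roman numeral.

CMLIV = 954
MXLIII = 1043
954 + 1043 = 1997

MCMXCVII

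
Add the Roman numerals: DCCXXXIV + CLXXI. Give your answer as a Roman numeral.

DCCXXXIV = 734
CLXXI = 171
734 + 171 = 905

CMV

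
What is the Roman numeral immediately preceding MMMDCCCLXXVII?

MMMDCCCLXXVII = 3877, so the previous integer is 3877 - 1 = 3876

MMMDCCCLXXVI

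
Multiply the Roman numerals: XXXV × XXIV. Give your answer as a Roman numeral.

XXXV = 35
XXIV = 24
35 × 24 = 840

DCCCXL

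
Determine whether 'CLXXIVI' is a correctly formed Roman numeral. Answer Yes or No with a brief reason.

'CLXXIVI': I cannot come right after the subtractive pair IV: once I is subtracted in IV, the next symbol must be smaller than I

No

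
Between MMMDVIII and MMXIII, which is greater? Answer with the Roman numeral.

MMMDVIII = 3508
MMXIII = 2013
3508 is larger

MMMDVIII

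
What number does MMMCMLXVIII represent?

MMMCMLXVIII: M=1000, M=1000, M=1000, CM=900, L=50, X=10, V=5, I=1, I=1, I=1
1000 + 1000 + 1000 + 900 + 50 + 10 + 5 + 1 + 1 + 1 = 3968

3968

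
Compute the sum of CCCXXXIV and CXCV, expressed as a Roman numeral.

CCCXXXIV = 334
CXCV = 195
334 + 195 = 529

DXXIX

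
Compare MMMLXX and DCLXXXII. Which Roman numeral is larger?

MMMLXX = 3070
DCLXXXII = 682
3070 is larger

MMMLXX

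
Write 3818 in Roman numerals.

Convert 3818 to Roman numerals:
  3818 contains 3×1000 (MMM)
  818 contains 1×500 (D)
  318 contains 3×100 (CCC)
  18 contains 1×10 (X)
  8 contains 1×5 (V)
  3 contains 3×1 (III)

MMMDCCCXVIII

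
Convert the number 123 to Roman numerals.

Convert 123 to Roman numerals:
  123 contains 1×100 (C)
  23 contains 2×10 (XX)
  3 contains 3×1 (III)

CXXIII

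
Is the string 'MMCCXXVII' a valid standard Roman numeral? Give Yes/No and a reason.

'MMCCXXVII': Check the rules: uses only the symbols I, V, X, L, C, D, M; no symbol is repeated more than three times in a row; V, L and D each appear at most once; no smaller symbol precedes a larger one (values never increase from left to right). Value: M (1000) + M (1000) + C (100) + C (100) + X (10) + X (10) + V (5) + I (1) + I (1) = 2227. So it is a valid standard Roman numeral.

Yes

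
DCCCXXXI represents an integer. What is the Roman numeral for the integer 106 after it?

DCCCXXXI = 831
831 + 106 = 937

CMXXXVII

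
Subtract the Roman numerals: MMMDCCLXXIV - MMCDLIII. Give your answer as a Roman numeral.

MMMDCCLXXIV = 3774
MMCDLIII = 2453
3774 - 2453 = 1321

MCCCXXI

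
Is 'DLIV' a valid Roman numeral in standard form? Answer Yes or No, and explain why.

'DLIV': Check the rules: uses only the symbols I, V, X, L, C, D, M; no symbol is repeated more than three times in a row; V, L and D each appear at most once; the only place a smaller symbol precedes a larger one is the allowed subtractive pair IV, the symbol right after such a pair (if any) is smaller than the pair's first symbol, and otherwise the values never increase from left to right. Value: D (500) + L (50) + IV (4) = 554. So it is a valid standard Roman numeral.

Yes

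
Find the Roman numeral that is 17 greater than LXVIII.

LXVIII = 68
68 + 17 = 85

LXXXV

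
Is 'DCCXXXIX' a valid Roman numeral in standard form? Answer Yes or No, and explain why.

'DCCXXXIX': Check the rules: uses only the symbols I, V, X, L, C, D, M; no symbol is repeated more than three times in a row; V, L and D each appear at most once; the only place a smaller symbol precedes a larger one is the allowed subtractive pair IX, the symbol right after such a pair (if any) is smaller than the pair's first symbol, and otherwise the values never increase from left to right. Value: D (500) + C (100) + C (100) + X (10) + X (10) + X (10) + IX (9) = 739. So it is a valid standard Roman numeral.

Yes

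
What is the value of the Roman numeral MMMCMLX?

MMMCMLX: M=1000, M=1000, M=1000, CM=900, L=50, X=10
1000 + 1000 + 1000 + 900 + 50 + 10 = 3960

3960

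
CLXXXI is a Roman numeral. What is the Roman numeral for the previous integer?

CLXXXI = 181; previous is 180

CLXXX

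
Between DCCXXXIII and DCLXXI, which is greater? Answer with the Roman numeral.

DCCXXXIII = 733
DCLXXI = 671
733 is larger

DCCXXXIII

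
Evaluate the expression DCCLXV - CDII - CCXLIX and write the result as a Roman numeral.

DCCLXV = 765, CDII = 402, CCXLIX = 249
765 - 402 = 363
363 - 249 = 114

CXIV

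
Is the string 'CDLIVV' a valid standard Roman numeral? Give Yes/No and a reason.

'CDLIVV': V should not appear more than once

No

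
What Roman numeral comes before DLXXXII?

DLXXXII = 582; previous is 581

DLXXXI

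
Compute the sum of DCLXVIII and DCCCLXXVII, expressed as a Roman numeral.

DCLXVIII = 668
DCCCLXXVII = 877
668 + 877 = 1545

MDXLV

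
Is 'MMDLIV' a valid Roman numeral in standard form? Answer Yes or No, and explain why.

'MMDLIV': Check the rules: uses only the symbols I, V, X, L, C, D, M; no symbol is repeated more than three times in a row; V, L and D each appear at most once; the only place a smaller symbol precedes a larger one is the allowed subtractive pair IV, the symbol right after such a pair (if any) is smaller than the pair's first symbol, and otherwise the values never increase from left to right. Value: M (1000) + M (1000) + D (500) + L (50) + IV (4) = 2554. So it is a valid standard Roman numeral.

Yes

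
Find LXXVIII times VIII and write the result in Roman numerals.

LXXVIII = 78
VIII = 8
78 × 8 = 624

DCXXIV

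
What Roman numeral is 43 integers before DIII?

DIII = 503
503 - 43 = 460

CDLX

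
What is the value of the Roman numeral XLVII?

XLVII: XL=40, V=5, I=1, I=1
40 + 5 + 1 + 1 = 47

47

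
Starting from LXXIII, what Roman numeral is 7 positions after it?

LXXIII = 73
73 + 7 = 80

LXXX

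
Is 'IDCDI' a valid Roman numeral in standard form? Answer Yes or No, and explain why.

'IDCDI': D should not appear more than once

No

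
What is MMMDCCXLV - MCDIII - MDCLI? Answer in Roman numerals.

MMMDCCXLV = 3745, MCDIII = 1403, MDCLI = 1651
3745 - 1403 = 2342
2342 - 1651 = 691

DCXCI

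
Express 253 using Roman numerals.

Convert 253 to Roman numerals:
  253 contains 2×100 (CC)
  53 contains 1×50 (L)
  3 contains 3×1 (III)

CCLIII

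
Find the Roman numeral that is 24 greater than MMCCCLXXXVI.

MMCCCLXXXVI = 2386
2386 + 24 = 2410

MMCDX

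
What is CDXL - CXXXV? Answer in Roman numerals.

CDXL = 440
CXXXV = 135
440 - 135 = 305

CCCV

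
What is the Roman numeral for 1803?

Convert 1803 to Roman numerals:
  1803 contains 1×1000 (M)
  803 contains 1×500 (D)
  303 contains 3×100 (CCC)
  3 contains 3×1 (III)

MDCCCIII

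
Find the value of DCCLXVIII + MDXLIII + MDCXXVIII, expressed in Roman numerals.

DCCLXVIII = 768, MDXLIII = 1543, MDCXXVIII = 1628
768 + 1543 = 2311
2311 + 1628 = 3939

MMMCMXXXIX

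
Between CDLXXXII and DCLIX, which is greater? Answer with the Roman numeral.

CDLXXXII = 482
DCLIX = 659
659 is larger

DCLIX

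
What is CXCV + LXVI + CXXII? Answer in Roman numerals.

CXCV = 195, LXVI = 66, CXXII = 122
195 + 66 = 261
261 + 122 = 383

CCCLXXXIII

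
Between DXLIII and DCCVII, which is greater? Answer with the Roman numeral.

DXLIII = 543
DCCVII = 707
707 is larger

DCCVII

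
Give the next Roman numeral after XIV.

XIV = 14; next is 15

XV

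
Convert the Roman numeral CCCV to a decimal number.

CCCV: C=100, C=100, C=100, V=5
100 + 100 + 100 + 5 = 305

305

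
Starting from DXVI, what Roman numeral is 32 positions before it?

DXVI = 516
516 - 32 = 484

CDLXXXIV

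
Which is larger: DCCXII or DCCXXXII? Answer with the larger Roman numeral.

DCCXII = 712
DCCXXXII = 732
732 is larger

DCCXXXII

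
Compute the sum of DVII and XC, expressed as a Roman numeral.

DVII = 507
XC = 90
507 + 90 = 597

DXCVII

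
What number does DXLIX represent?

DXLIX: D=500, XL=40, IX=9
500 + 40 + 9 = 549

549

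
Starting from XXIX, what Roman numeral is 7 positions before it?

XXIX = 29
29 - 7 = 22

XXII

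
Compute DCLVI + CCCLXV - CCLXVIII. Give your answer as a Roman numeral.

DCLVI = 656, CCCLXV = 365, CCLXVIII = 268
656 + 365 = 1021
1021 - 268 = 753

DCCLIII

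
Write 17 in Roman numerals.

Convert 17 to Roman numerals:
  17 contains 1×10 (X)
  7 contains 1×5 (V)
  2 contains 2×1 (II)

XVII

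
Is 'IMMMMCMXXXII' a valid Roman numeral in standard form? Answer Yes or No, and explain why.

'IMMMMCMXXXII': More than 3 consecutive M's

No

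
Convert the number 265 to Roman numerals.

Convert 265 to Roman numerals:
  265 contains 2×100 (CC)
  65 contains 1×50 (L)
  15 contains 1×10 (X)
  5 contains 1×5 (V)

CCLXV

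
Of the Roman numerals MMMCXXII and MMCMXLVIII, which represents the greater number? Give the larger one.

MMMCXXII = 3122
MMCMXLVIII = 2948
3122 is larger

MMMCXXII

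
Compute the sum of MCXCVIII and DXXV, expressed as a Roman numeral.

MCXCVIII = 1198
DXXV = 525
1198 + 525 = 1723

MDCCXXIII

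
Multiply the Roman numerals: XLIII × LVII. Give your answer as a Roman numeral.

XLIII = 43
LVII = 57
43 × 57 = 2451

MMCDLI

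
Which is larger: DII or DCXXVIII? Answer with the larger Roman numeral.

DII = 502
DCXXVIII = 628
628 is larger

DCXXVIII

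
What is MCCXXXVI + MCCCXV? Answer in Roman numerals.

MCCXXXVI = 1236
MCCCXV = 1315
1236 + 1315 = 2551

MMDLI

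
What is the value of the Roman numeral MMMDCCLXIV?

MMMDCCLXIV: M=1000, M=1000, M=1000, D=500, C=100, C=100, L=50, X=10, IV=4
1000 + 1000 + 1000 + 500 + 100 + 100 + 50 + 10 + 4 = 3764

3764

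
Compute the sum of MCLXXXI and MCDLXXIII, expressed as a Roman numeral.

MCLXXXI = 1181
MCDLXXIII = 1473
1181 + 1473 = 2654

MMDCLIV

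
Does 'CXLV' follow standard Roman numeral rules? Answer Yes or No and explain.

'CXLV': Check the rules: uses only the symbols I, V, X, L, C, D, M; no symbol is repeated more than three times in a row; V, L and D each appear at most once; the only place a smaller symbol precedes a larger one is the allowed subtractive pair XL, the symbol right after such a pair (if any) is smaller than the pair's first symbol, and otherwise the values never increase from left to right. Value: C (100) + XL (40) + V (5) = 145. So it is a valid standard Roman numeral.

Yes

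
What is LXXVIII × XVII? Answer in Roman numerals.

LXXVIII = 78
XVII = 17
78 × 17 = 1326

MCCCXXVI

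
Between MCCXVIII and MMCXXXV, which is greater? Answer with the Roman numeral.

MCCXVIII = 1218
MMCXXXV = 2135
2135 is larger

MMCXXXV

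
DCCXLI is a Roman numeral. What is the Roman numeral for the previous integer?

DCCXLI = 741, so the previous integer is 741 - 1 = 740

DCCXL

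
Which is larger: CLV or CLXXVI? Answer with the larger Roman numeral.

CLV = 155
CLXXVI = 176
176 is larger

CLXXVI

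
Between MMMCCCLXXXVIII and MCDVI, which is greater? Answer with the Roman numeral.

MMMCCCLXXXVIII = 3388
MCDVI = 1406
3388 is larger

MMMCCCLXXXVIII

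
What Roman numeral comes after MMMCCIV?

MMMCCIV = 3204, so the next integer is 3204 + 1 = 3205

MMMCCV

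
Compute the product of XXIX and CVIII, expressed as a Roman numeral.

XXIX = 29
CVIII = 108
29 × 108 = 3132

MMMCXXXII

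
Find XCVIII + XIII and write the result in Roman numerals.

XCVIII = 98
XIII = 13
98 + 13 = 111

CXI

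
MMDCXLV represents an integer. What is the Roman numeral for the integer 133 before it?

MMDCXLV = 2645
2645 - 133 = 2512

MMDXII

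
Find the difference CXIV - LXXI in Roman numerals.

CXIV = 114
LXXI = 71
114 - 71 = 43

XLIII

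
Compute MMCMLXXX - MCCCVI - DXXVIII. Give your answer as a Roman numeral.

MMCMLXXX = 2980, MCCCVI = 1306, DXXVIII = 528
2980 - 1306 = 1674
1674 - 528 = 1146

MCXLVI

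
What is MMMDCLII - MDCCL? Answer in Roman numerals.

MMMDCLII = 3652
MDCCL = 1750
3652 - 1750 = 1902

MCMII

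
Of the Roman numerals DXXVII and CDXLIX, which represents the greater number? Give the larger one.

DXXVII = 527
CDXLIX = 449
527 is larger

DXXVII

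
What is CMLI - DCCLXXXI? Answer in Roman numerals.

CMLI = 951
DCCLXXXI = 781
951 - 781 = 170

CLXX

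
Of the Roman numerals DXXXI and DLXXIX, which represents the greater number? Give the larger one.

DXXXI = 531
DLXXIX = 579
579 is larger

DLXXIX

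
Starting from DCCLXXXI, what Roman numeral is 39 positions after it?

DCCLXXXI = 781
781 + 39 = 820

DCCCXX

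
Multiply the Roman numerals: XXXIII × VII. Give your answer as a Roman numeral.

XXXIII = 33
VII = 7
33 × 7 = 231

CCXXXI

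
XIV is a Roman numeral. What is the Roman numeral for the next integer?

XIV = 14; next is 15

XV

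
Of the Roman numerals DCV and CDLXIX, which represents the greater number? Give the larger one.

DCV = 605
CDLXIX = 469
605 is larger

DCV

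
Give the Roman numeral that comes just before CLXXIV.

CLXXIV = 174, so the previous integer is 174 - 1 = 173

CLXXIII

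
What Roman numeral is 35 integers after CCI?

CCI = 201
201 + 35 = 236

CCXXXVI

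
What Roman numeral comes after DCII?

DCII = 602, so the next integer is 602 + 1 = 603

DCIII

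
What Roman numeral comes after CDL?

CDL = 450; next is 451

CDLI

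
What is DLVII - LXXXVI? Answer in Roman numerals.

DLVII = 557
LXXXVI = 86
557 - 86 = 471

CDLXXI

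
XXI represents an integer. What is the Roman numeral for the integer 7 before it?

XXI = 21
21 - 7 = 14

XIV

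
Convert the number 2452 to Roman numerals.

Convert 2452 to Roman numerals:
  2452 contains 2×1000 (MM)
  452 contains 1×400 (CD)
  52 contains 1×50 (L)
  2 contains 2×1 (II)

MMCDLII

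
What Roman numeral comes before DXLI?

DXLI = 541; previous is 540

DXL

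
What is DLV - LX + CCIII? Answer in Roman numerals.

DLV = 555, LX = 60, CCIII = 203
555 - 60 = 495
495 + 203 = 698

DCXCVIII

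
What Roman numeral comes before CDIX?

CDIX = 409; previous is 408

CDVIII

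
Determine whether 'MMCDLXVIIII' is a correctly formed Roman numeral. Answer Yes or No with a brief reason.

'MMCDLXVIIII': More than 3 consecutive I's

No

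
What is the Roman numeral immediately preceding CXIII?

CXIII = 113, so the previous integer is 113 - 1 = 112

CXII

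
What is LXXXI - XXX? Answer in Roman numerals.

LXXXI = 81
XXX = 30
81 - 30 = 51

LI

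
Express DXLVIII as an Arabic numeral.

DXLVIII: D=500, XL=40, V=5, I=1, I=1, I=1
500 + 40 + 5 + 1 + 1 + 1 = 548

548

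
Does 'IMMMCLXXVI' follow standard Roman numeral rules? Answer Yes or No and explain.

'IMMMCLXXVI': Invalid subtractive combination: IM

No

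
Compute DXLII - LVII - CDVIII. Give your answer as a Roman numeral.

DXLII = 542, LVII = 57, CDVIII = 408
542 - 57 = 485
485 - 408 = 77

LXXVII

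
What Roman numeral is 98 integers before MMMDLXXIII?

MMMDLXXIII = 3573
3573 - 98 = 3475

MMMCDLXXV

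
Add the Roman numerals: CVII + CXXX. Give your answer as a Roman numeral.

CVII = 107
CXXX = 130
107 + 130 = 237

CCXXXVII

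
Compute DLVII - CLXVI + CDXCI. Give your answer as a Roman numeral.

DLVII = 557, CLXVI = 166, CDXCI = 491
557 - 166 = 391
391 + 491 = 882

DCCCLXXXII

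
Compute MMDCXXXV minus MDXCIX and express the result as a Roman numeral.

MMDCXXXV = 2635
MDXCIX = 1599
2635 - 1599 = 1036

MXXXVI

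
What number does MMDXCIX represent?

MMDXCIX: M=1000, M=1000, D=500, XC=90, IX=9
1000 + 1000 + 500 + 90 + 9 = 2599

2599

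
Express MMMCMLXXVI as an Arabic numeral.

MMMCMLXXVI: M=1000, M=1000, M=1000, CM=900, L=50, X=10, X=10, V=5, I=1
1000 + 1000 + 1000 + 900 + 50 + 10 + 10 + 5 + 1 = 3976

3976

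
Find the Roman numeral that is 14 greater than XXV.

XXV = 25
25 + 14 = 39

XXXIX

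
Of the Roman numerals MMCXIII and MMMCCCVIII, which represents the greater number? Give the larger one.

MMCXIII = 2113
MMMCCCVIII = 3308
3308 is larger

MMMCCCVIII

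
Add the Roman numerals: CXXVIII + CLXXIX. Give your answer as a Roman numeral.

CXXVIII = 128
CLXXIX = 179
128 + 179 = 307

CCCVII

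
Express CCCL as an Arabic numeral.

CCCL: C=100, C=100, C=100, L=50
100 + 100 + 100 + 50 = 350

350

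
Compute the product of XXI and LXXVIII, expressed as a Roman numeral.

XXI = 21
LXXVIII = 78
21 × 78 = 1638

MDCXXXVIII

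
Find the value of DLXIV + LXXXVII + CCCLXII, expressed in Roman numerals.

DLXIV = 564, LXXXVII = 87, CCCLXII = 362
564 + 87 = 651
651 + 362 = 1013

MXIII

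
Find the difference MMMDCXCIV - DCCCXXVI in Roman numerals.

MMMDCXCIV = 3694
DCCCXXVI = 826
3694 - 826 = 2868

MMDCCCLXVIII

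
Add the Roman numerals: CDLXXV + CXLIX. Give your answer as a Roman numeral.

CDLXXV = 475
CXLIX = 149
475 + 149 = 624

DCXXIV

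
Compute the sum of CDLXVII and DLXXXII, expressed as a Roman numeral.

CDLXVII = 467
DLXXXII = 582
467 + 582 = 1049

MXLIX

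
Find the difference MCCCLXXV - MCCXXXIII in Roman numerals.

MCCCLXXV = 1375
MCCXXXIII = 1233
1375 - 1233 = 142

CXLII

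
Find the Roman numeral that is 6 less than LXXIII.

LXXIII = 73
73 - 6 = 67

LXVII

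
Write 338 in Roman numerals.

Convert 338 to Roman numerals:
  338 contains 3×100 (CCC)
  38 contains 3×10 (XXX)
  8 contains 1×5 (V)
  3 contains 3×1 (III)

CCCXXXVIII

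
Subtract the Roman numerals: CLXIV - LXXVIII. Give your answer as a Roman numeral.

CLXIV = 164
LXXVIII = 78
164 - 78 = 86

LXXXVI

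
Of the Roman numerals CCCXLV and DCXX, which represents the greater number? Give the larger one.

CCCXLV = 345
DCXX = 620
620 is larger

DCXX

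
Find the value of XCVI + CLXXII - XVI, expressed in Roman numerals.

XCVI = 96, CLXXII = 172, XVI = 16
96 + 172 = 268
268 - 16 = 252

CCLII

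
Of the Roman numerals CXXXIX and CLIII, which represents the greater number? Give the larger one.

CXXXIX = 139
CLIII = 153
153 is larger

CLIII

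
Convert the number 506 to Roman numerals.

Convert 506 to Roman numerals:
  506 contains 1×500 (D)
  6 contains 1×5 (V)
  1 contains 1×1 (I)

DVI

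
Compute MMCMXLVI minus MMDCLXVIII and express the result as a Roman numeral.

MMCMXLVI = 2946
MMDCLXVIII = 2668
2946 - 2668 = 278

CCLXXVIII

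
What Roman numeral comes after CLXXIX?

CLXXIX = 179, so the next integer is 179 + 1 = 180

CLXXX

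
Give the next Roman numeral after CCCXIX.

CCCXIX = 319, so the next integer is 319 + 1 = 320

CCCXX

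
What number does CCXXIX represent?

CCXXIX: C=100, C=100, X=10, X=10, IX=9
100 + 100 + 10 + 10 + 9 = 229

229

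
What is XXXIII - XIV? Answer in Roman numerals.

XXXIII = 33
XIV = 14
33 - 14 = 19

XIX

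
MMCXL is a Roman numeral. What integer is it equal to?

MMCXL: M=1000, M=1000, C=100, XL=40
1000 + 1000 + 100 + 40 = 2140

2140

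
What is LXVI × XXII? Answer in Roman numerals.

LXVI = 66
XXII = 22
66 × 22 = 1452

MCDLII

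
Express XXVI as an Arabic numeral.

XXVI: X=10, X=10, V=5, I=1
10 + 10 + 5 + 1 = 26

26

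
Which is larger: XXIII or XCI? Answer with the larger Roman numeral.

XXIII = 23
XCI = 91
91 is larger

XCI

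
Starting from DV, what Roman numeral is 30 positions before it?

DV = 505
505 - 30 = 475

CDLXXV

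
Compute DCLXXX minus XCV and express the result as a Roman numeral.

DCLXXX = 680
XCV = 95
680 - 95 = 585

DLXXXV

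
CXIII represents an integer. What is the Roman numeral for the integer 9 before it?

CXIII = 113
113 - 9 = 104

CIV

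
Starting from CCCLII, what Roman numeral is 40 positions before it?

CCCLII = 352
352 - 40 = 312

CCCXII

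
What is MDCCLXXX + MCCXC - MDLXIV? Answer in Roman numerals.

MDCCLXXX = 1780, MCCXC = 1290, MDLXIV = 1564
1780 + 1290 = 3070
3070 - 1564 = 1506

MDVI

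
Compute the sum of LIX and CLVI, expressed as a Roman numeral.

LIX = 59
CLVI = 156
59 + 156 = 215

CCXV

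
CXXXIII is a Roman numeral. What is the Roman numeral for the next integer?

CXXXIII = 133; next is 134

CXXXIV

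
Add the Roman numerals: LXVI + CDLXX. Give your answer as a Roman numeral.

LXVI = 66
CDLXX = 470
66 + 470 = 536

DXXXVI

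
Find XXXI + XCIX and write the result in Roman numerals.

XXXI = 31
XCIX = 99
31 + 99 = 130

CXXX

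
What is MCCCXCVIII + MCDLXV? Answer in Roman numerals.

MCCCXCVIII = 1398
MCDLXV = 1465
1398 + 1465 = 2863

MMDCCCLXIII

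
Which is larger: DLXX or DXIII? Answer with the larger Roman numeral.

DLXX = 570
DXIII = 513
570 is larger

DLXX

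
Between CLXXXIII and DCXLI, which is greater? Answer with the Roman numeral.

CLXXXIII = 183
DCXLI = 641
641 is larger

DCXLI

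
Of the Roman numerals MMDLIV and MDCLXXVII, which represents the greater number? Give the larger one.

MMDLIV = 2554
MDCLXXVII = 1677
2554 is larger

MMDLIV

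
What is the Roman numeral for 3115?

Convert 3115 to Roman numerals:
  3115 contains 3×1000 (MMM)
  115 contains 1×100 (C)
  15 contains 1×10 (X)
  5 contains 1×5 (V)

MMMCXV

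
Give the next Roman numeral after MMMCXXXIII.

MMMCXXXIII = 3133, so the next integer is 3133 + 1 = 3134

MMMCXXXIV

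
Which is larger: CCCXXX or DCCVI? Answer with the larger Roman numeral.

CCCXXX = 330
DCCVI = 706
706 is larger

DCCVI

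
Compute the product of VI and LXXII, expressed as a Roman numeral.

VI = 6
LXXII = 72
6 × 72 = 432

CDXXXII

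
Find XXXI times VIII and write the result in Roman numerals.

XXXI = 31
VIII = 8
31 × 8 = 248

CCXLVIII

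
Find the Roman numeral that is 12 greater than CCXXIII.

CCXXIII = 223
223 + 12 = 235

CCXXXV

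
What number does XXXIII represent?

XXXIII: X=10, X=10, X=10, I=1, I=1, I=1
10 + 10 + 10 + 1 + 1 + 1 = 33

33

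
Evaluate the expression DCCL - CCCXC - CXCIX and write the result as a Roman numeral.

DCCL = 750, CCCXC = 390, CXCIX = 199
750 - 390 = 360
360 - 199 = 161

CLXI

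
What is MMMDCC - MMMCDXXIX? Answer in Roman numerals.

MMMDCC = 3700
MMMCDXXIX = 3429
3700 - 3429 = 271

CCLXXI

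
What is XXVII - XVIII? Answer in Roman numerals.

XXVII = 27
XVIII = 18
27 - 18 = 9

IX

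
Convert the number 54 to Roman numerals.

Convert 54 to Roman numerals:
  54 contains 1×50 (L)
  4 contains 1×4 (IV)

LIV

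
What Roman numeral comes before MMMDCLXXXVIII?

MMMDCLXXXVIII = 3688; previous is 3687

MMMDCLXXXVII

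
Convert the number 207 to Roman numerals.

Convert 207 to Roman numerals:
  207 contains 2×100 (CC)
  7 contains 1×5 (V)
  2 contains 2×1 (II)

CCVII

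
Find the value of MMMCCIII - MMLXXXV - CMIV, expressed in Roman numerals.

MMMCCIII = 3203, MMLXXXV = 2085, CMIV = 904
3203 - 2085 = 1118
1118 - 904 = 214

CCXIV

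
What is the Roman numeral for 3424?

Convert 3424 to Roman numerals:
  3424 contains 3×1000 (MMM)
  424 contains 1×400 (CD)
  24 contains 2×10 (XX)
  4 contains 1×4 (IV)

MMMCDXXIV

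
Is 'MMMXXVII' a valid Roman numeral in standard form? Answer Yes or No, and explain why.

'MMMXXVII': Check the rules: uses only the symbols I, V, X, L, C, D, M; no symbol is repeated more than three times in a row; V, L and D each appear at most once; no smaller symbol precedes a larger one (values never increase from left to right). Value: M (1000) + M (1000) + M (1000) + X (10) + X (10) + V (5) + I (1) + I (1) = 3027. So it is a valid standard Roman numeral.

Yes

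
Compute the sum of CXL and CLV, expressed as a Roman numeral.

CXL = 140
CLV = 155
140 + 155 = 295

CCXCV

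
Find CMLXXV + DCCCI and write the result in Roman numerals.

CMLXXV = 975
DCCCI = 801
975 + 801 = 1776

MDCCLXXVI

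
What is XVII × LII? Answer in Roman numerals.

XVII = 17
LII = 52
17 × 52 = 884

DCCCLXXXIV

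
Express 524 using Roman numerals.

Convert 524 to Roman numerals:
  524 contains 1×500 (D)
  24 contains 2×10 (XX)
  4 contains 1×4 (IV)

DXXIV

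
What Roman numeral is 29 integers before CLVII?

CLVII = 157
157 - 29 = 128

CXXVIII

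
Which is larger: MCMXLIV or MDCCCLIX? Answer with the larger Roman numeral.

MCMXLIV = 1944
MDCCCLIX = 1859
1944 is larger

MCMXLIV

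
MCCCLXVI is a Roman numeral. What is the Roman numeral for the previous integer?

MCCCLXVI = 1366, so the previous integer is 1366 - 1 = 1365

MCCCLXV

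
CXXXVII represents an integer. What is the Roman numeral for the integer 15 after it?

CXXXVII = 137
137 + 15 = 152

CLII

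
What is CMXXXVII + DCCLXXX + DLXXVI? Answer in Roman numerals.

CMXXXVII = 937, DCCLXXX = 780, DLXXVI = 576
937 + 780 = 1717
1717 + 576 = 2293

MMCCXCIII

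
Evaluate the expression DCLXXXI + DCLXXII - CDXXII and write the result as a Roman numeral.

DCLXXXI = 681, DCLXXII = 672, CDXXII = 422
681 + 672 = 1353
1353 - 422 = 931

CMXXXI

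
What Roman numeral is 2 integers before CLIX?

CLIX = 159
159 - 2 = 157

CLVII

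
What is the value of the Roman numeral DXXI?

DXXI: D=500, X=10, X=10, I=1
500 + 10 + 10 + 1 = 521

521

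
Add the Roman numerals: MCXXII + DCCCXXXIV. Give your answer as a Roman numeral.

MCXXII = 1122
DCCCXXXIV = 834
1122 + 834 = 1956

MCMLVI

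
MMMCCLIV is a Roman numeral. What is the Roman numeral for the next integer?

MMMCCLIV = 3254; next is 3255

MMMCCLV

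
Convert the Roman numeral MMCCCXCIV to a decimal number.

MMCCCXCIV: M=1000, M=1000, C=100, C=100, C=100, XC=90, IV=4
1000 + 1000 + 100 + 100 + 100 + 90 + 4 = 2394

2394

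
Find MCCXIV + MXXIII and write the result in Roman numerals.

MCCXIV = 1214
MXXIII = 1023
1214 + 1023 = 2237

MMCCXXXVII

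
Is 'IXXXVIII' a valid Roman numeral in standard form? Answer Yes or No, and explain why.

'IXXXVIII': I (position 1) comes before the larger symbol X (position 3) without being directly in front of it as a subtractive pair; apart from IV, IX, XL, XC, CD and CM, symbols must go from largest to smallest

No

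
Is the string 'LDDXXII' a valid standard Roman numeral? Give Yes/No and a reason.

'LDDXXII': D should not appear more than once

No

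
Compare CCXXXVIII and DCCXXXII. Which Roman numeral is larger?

CCXXXVIII = 238
DCCXXXII = 732
732 is larger

DCCXXXII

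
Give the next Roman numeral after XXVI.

XXVI = 26; next is 27

XXVII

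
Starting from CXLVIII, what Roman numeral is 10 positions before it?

CXLVIII = 148
148 - 10 = 138

CXXXVIII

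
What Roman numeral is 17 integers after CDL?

CDL = 450
450 + 17 = 467

CDLXVII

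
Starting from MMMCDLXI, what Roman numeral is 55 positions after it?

MMMCDLXI = 3461
3461 + 55 = 3516

MMMDXVI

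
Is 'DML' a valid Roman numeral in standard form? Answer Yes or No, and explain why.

'DML': Invalid subtractive combination: DM

No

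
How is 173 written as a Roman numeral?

Convert 173 to Roman numerals:
  173 contains 1×100 (C)
  73 contains 1×50 (L)
  23 contains 2×10 (XX)
  3 contains 3×1 (III)

CLXXIII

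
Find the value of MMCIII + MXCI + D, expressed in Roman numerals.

MMCIII = 2103, MXCI = 1091, D = 500
2103 + 1091 = 3194
3194 + 500 = 3694

MMMDCXCIV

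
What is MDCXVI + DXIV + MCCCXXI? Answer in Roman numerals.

MDCXVI = 1616, DXIV = 514, MCCCXXI = 1321
1616 + 514 = 2130
2130 + 1321 = 3451

MMMCDLI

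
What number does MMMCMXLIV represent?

MMMCMXLIV: M=1000, M=1000, M=1000, CM=900, XL=40, IV=4
1000 + 1000 + 1000 + 900 + 40 + 4 = 3944

3944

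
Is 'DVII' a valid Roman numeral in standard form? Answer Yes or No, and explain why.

'DVII': Check the rules: uses only the symbols I, V, X, L, C, D, M; no symbol is repeated more than three times in a row; V, L and D each appear at most once; no smaller symbol precedes a larger one (values never increase from left to right). Value: D (500) + V (5) + I (1) + I (1) = 507. So it is a valid standard Roman numeral.

Yes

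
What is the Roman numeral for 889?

Convert 889 to Roman numerals:
  889 contains 1×500 (D)
  389 contains 3×100 (CCC)
  89 contains 1×50 (L)
  39 contains 3×10 (XXX)
  9 contains 1×9 (IX)

DCCCLXXXIX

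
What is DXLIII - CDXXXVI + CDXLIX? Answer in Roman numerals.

DXLIII = 543, CDXXXVI = 436, CDXLIX = 449
543 - 436 = 107
107 + 449 = 556

DLVI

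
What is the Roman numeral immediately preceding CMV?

CMV = 905, so the previous integer is 905 - 1 = 904

CMIV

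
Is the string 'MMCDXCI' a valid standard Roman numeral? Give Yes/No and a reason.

'MMCDXCI': Check the rules: uses only the symbols I, V, X, L, C, D, M; no symbol is repeated more than three times in a row; V, L and D each appear at most once; the only places a smaller symbol precedes a larger one are the allowed subtractive pairs CD, XC, the symbol right after such a pair (if any) is smaller than the pair's first symbol, and otherwise the values never increase from left to right. Value: M (1000) + M (1000) + CD (400) + XC (90) + I (1) = 2491. So it is a valid standard Roman numeral.

Yes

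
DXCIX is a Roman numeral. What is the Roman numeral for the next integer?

DXCIX = 599, so the next integer is 599 + 1 = 600

DC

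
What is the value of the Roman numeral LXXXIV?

LXXXIV: L=50, X=10, X=10, X=10, IV=4
50 + 10 + 10 + 10 + 4 = 84

84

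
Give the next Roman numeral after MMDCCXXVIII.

MMDCCXXVIII = 2728, so the next integer is 2728 + 1 = 2729

MMDCCXXIX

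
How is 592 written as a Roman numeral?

Convert 592 to Roman numerals:
  592 contains 1×500 (D)
  92 contains 1×90 (XC)
  2 contains 2×1 (II)

DXCII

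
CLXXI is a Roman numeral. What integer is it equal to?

CLXXI: C=100, L=50, X=10, X=10, I=1
100 + 50 + 10 + 10 + 1 = 171

171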